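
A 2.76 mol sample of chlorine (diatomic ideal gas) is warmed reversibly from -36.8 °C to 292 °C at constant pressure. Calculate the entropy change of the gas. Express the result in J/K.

In kelvin: T₁ = 236.35 K, T₂ = 565.15 K. At constant pressure, ΔS = nC_p ln(T₂/T₁) with C_p = 7R/2 = 29.1 J mol⁻¹ K⁻¹.
ΔS = 2.76 × 29.1 × ln(565.15/236.35) = 70 J/K.

ΔS = 70 J/K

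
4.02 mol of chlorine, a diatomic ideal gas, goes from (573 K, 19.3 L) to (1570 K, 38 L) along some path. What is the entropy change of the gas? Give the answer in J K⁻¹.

ΔS = 107 J/K

Entropy is a state function: ΔS = nC_V ln(T₂/T₁) + nR ln(V₂/V₁), with C_V = 5R/2 = 20.79 J mol⁻¹ K⁻¹ for a diatomic ideal gas.
ΔS = 4.02 × [20.79 × ln(1570/573) + 8.314 × ln(38/19.3)] = 107 J/K.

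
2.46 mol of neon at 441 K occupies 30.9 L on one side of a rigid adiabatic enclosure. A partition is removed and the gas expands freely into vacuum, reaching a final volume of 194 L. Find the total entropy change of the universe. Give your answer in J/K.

ΔS_universe = 37.6 J/K

For an ideal gas in free expansion Q = 0 and W = 0, so T is unchanged.
Entropy is a state function; using a reversible isothermal path, ΔS_gas = nR ln(V₂/V₁) = 2.46 × 8.314 × ln(194/30.9) = 37.6 J/K.
The insulated surroundings exchange no heat, so ΔS_surr = 0 and ΔS_universe = ΔS_gas.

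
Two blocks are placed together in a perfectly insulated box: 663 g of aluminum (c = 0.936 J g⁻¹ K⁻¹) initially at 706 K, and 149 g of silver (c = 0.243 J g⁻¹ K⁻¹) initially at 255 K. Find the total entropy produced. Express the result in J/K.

Energy balance: T_f = (m₁c₁T₁ + m₂c₂T₂)/(m₁c₁ + m₂c₂) = 681.14 K.
ΔS₁ = m₁c₁ ln(T_f/T₁) = 620.568 × ln(681.14/706) = -22.25 J/K.
ΔS₂ = m₂c₂ ln(T_f/T₂) = 36.207 × ln(681.14/255) = 35.57 J/K.
ΔS_total = -22.25 + 35.57 = 13.3 J/K.

ΔS_total = 13.3 J/K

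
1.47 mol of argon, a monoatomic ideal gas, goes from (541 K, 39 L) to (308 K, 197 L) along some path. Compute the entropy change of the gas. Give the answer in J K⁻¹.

Entropy is a state function: ΔS = nC_V ln(T₂/T₁) + nR ln(V₂/V₁), with C_V = 3R/2 = 12.47 J mol⁻¹ K⁻¹ for a monoatomic ideal gas.
ΔS = 1.47 × [12.47 × ln(308/541) + 8.314 × ln(197/39)] = 9.47 J/K.

ΔS = 9.47 J/K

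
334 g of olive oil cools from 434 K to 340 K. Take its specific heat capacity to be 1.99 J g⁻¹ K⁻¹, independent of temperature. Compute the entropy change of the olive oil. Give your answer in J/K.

ΔS = ∫dQ_rev/T = m c ln(T₂/T₁) = 334 × 1.99 × ln(340/434) = -162 J/K.

ΔS = -162 J/K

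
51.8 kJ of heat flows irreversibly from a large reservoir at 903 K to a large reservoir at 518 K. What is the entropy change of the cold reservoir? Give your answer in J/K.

The cold reservoir gains heat Q, so ΔS_cold = +Q/T_C = 51800/518 = 100 J/K.

ΔS_cold = 100 J/K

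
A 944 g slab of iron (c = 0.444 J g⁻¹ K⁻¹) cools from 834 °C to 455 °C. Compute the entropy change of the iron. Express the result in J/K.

ΔS = -176 J/K

In kelvin: T₁ = 1107.15 K, T₂ = 728.15 K. ΔS = ∫dQ_rev/T = m c ln(T₂/T₁) = 944 × 0.444 × ln(728.15/1107.15) = -176 J/K.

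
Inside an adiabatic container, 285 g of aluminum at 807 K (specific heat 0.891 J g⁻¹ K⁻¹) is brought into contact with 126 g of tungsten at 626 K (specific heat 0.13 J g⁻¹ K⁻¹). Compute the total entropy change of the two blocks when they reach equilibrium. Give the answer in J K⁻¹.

Energy balance: T_f = (m₁c₁T₁ + m₂c₂T₂)/(m₁c₁ + m₂c₂) = 796.03 K.
ΔS₁ = m₁c₁ ln(T_f/T₁) = 253.935 × ln(796.03/807) = -3.475 J/K.
ΔS₂ = m₂c₂ ln(T_f/T₂) = 16.38 × ln(796.03/626) = 3.936 J/K.
ΔS_total = -3.475 + 3.936 = 0.461 J/K.

ΔS_total = 0.461 J/K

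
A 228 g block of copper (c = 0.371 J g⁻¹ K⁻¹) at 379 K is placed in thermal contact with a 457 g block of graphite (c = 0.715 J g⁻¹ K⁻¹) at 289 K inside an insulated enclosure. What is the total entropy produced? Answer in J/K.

ΔS_total = 2.6 J/K

Energy balance: T_f = (m₁c₁T₁ + m₂c₂T₂)/(m₁c₁ + m₂c₂) = 307.51 K.
ΔS₁ = m₁c₁ ln(T_f/T₁) = 84.588 × ln(307.51/379) = -17.68 J/K.
ΔS₂ = m₂c₂ ln(T_f/T₂) = 326.755 × ln(307.51/289) = 20.28 J/K.
ΔS_total = -17.68 + 20.28 = 2.6 J/K.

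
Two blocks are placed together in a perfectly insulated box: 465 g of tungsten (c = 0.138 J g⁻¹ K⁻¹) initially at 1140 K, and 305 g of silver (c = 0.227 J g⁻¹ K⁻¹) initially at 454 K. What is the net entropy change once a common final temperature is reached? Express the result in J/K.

Energy balance: T_f = (m₁c₁T₁ + m₂c₂T₂)/(m₁c₁ + m₂c₂) = 783.98 K.
ΔS₁ = m₁c₁ ln(T_f/T₁) = 64.17 × ln(783.98/1140) = -24.03 J/K.
ΔS₂ = m₂c₂ ln(T_f/T₂) = 69.235 × ln(783.98/454) = 37.82 J/K.
ΔS_total = -24.03 + 37.82 = 13.8 J/K.

ΔS_total = 13.8 J/K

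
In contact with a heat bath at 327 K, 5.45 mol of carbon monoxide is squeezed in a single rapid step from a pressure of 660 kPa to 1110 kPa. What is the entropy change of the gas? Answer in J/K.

Entropy is a state function, so ΔS_gas depends only on the end states.
For an isothermal ideal gas ΔS_gas = nR ln(P₁/P₂) = 5.45 × 8.314 × ln(660/1110) = -23.6 J/K.

ΔS_gas = -23.6 J/K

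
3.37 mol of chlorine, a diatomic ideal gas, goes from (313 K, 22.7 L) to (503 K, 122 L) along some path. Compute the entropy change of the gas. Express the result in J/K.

Entropy is a state function: ΔS = nC_V ln(T₂/T₁) + nR ln(V₂/V₁), with C_V = 5R/2 = 20.79 J mol⁻¹ K⁻¹ for a diatomic ideal gas.
ΔS = 3.37 × [20.79 × ln(503/313) + 8.314 × ln(122/22.7)] = 80.3 J/K.

ΔS = 80.3 J/K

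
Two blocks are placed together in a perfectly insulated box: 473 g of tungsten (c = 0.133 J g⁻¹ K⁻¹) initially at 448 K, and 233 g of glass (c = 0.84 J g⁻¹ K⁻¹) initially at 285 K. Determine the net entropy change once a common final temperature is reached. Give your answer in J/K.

ΔS_total = 5.23 J/K

Energy balance: T_f = (m₁c₁T₁ + m₂c₂T₂)/(m₁c₁ + m₂c₂) = 324.65 K.
ΔS₁ = m₁c₁ ln(T_f/T₁) = 62.909 × ln(324.65/448) = -20.26 J/K.
ΔS₂ = m₂c₂ ln(T_f/T₂) = 195.72 × ln(324.65/285) = 25.49 J/K.
ΔS_total = -20.26 + 25.49 = 5.23 J/K.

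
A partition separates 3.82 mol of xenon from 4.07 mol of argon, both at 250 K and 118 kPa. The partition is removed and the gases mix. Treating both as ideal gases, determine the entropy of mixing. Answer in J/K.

Mole fractions: x_A = 3.82/7.89 = 0.484, x_B = 0.516.
ΔS_mix = −R(n_A ln x_A + n_B ln x_B) = −8.314 × (3.82 ln 0.484 + 4.07 ln 0.516) = 45.4 J/K.

ΔS_mix = 45.4 J/K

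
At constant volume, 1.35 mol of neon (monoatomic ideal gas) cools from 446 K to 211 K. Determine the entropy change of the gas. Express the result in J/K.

At constant volume, ΔS = nC_V ln(T₂/T₁) with C_V = 3R/2 = 12.47 J mol⁻¹ K⁻¹.
ΔS = 1.35 × 12.47 × ln(211/446) = -12.6 J/K.

ΔS = -12.6 J/K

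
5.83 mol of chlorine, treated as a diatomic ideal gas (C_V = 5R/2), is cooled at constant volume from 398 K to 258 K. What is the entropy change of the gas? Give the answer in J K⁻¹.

At constant volume, ΔS = nC_V ln(T₂/T₁) with C_V = 5R/2 = 20.79 J mol⁻¹ K⁻¹.
ΔS = 5.83 × 20.79 × ln(258/398) = -52.5 J/K.

ΔS = -52.5 J/K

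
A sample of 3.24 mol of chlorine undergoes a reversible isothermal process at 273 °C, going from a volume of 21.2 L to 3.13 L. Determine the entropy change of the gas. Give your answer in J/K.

ΔS_gas = -51.5 J/K

For an isothermal ideal gas ΔS_gas = nR ln(V₂/V₁) = 3.24 × 8.314 × ln(3.13/21.2) = -51.5 J/K.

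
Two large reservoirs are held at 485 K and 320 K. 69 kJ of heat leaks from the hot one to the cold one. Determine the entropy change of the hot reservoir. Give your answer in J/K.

ΔS_hot = -142 J/K

The hot reservoir loses heat Q, so ΔS_hot = −Q/T_H = −69000/485 = -142 J/K.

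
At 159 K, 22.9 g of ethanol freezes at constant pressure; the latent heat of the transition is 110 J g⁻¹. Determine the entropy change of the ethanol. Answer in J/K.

Heat released by the substance: Q = −mL = −22.9 × 110 = −2519 J.
At constant T, ΔS = Q_rev/T = −2519 / 159 = -15.8 J/K.

ΔS = -15.8 J/K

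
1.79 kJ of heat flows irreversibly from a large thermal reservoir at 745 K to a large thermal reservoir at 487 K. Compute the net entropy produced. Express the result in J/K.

ΔS_total = 1.27 J/K

ΔS_hot = −Q/T_H = −1790/745 = -2.403 J/K and ΔS_cold = +Q/T_C = 1790/487 = 3.676 J/K.
ΔS_total = -2.403 + 3.676 = 1.27 J/K, positive as the second law requires.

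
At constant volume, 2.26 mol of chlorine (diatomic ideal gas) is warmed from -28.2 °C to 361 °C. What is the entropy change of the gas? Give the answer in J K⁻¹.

ΔS = 44.7 J/K

In kelvin: T₁ = 244.95 K, T₂ = 634.15 K. At constant volume, ΔS = nC_V ln(T₂/T₁) with C_V = 5R/2 = 20.79 J mol⁻¹ K⁻¹.
ΔS = 2.26 × 20.79 × ln(634.15/244.95) = 44.7 J/K.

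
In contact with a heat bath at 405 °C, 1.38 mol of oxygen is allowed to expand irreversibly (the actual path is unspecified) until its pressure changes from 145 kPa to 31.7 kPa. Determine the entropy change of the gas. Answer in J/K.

ΔS_gas = 17.4 J/K

Entropy is a state function, so ΔS_gas depends only on the end states.
For an isothermal ideal gas ΔS_gas = nR ln(P₁/P₂) = 1.38 × 8.314 × ln(145/31.7) = 17.4 J/K.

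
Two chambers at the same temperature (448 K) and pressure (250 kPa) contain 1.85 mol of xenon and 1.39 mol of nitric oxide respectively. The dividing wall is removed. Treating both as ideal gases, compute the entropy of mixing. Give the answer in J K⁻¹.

ΔS_mix = 18.4 J/K

Mole fractions: x_A = 1.85/3.24 = 0.571, x_B = 0.429.
ΔS_mix = −R(n_A ln x_A + n_B ln x_B) = −8.314 × (1.85 ln 0.571 + 1.39 ln 0.429) = 18.4 J/K.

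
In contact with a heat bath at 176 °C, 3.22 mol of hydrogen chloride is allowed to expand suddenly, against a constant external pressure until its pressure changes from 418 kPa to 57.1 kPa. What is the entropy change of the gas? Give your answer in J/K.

Entropy is a state function, so ΔS_gas depends only on the end states.
For an isothermal ideal gas ΔS_gas = nR ln(P₁/P₂) = 3.22 × 8.314 × ln(418/57.1) = 53.3 J/K.

ΔS_gas = 53.3 J/K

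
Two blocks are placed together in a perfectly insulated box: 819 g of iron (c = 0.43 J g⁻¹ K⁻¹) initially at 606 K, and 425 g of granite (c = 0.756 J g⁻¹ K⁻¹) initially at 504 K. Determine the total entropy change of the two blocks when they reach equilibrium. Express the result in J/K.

Energy balance: T_f = (m₁c₁T₁ + m₂c₂T₂)/(m₁c₁ + m₂c₂) = 557.34 K.
ΔS₁ = m₁c₁ ln(T_f/T₁) = 352.17 × ln(557.34/606) = -29.48 J/K.
ΔS₂ = m₂c₂ ln(T_f/T₂) = 321.3 × ln(557.34/504) = 32.32 J/K.
ΔS_total = -29.48 + 32.32 = 2.84 J/K.

ΔS_total = 2.84 J/K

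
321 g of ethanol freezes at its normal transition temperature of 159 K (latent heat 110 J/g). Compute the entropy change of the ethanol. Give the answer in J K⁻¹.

ΔS = -222 J/K

Heat released by the substance: Q = −mL = −321 × 110 = −35310 J.
At constant T, ΔS = Q_rev/T = −35310 / 159 = -222 J/K.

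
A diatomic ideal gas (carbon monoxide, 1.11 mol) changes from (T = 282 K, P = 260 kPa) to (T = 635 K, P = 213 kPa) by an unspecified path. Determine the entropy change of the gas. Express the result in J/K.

ΔS = 28.1 J/K

ΔS = nC_p ln(T₂/T₁) − nR ln(P₂/P₁), with C_p = 7R/2 = 29.1 J mol⁻¹ K⁻¹ for a diatomic ideal gas.
ΔS = 1.11 × [29.1 × ln(635/282) − 8.314 × ln(213/260)] = 28.1 J/K.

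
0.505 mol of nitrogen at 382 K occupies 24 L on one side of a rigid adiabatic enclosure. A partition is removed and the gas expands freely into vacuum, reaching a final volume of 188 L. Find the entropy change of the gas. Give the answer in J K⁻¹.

For an ideal gas in free expansion Q = 0 and W = 0, so T is unchanged.
Entropy is a state function; using a reversible isothermal path, ΔS_gas = nR ln(V₂/V₁) = 0.505 × 8.314 × ln(188/24) = 8.64 J/K.

ΔS_gas = 8.64 J/K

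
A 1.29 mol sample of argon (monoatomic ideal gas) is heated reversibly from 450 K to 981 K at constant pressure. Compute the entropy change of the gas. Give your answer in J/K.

ΔS = 20.9 J/K

At constant pressure, ΔS = nC_p ln(T₂/T₁) with C_p = 5R/2 = 20.79 J mol⁻¹ K⁻¹.
ΔS = 1.29 × 20.79 × ln(981/450) = 20.9 J/K.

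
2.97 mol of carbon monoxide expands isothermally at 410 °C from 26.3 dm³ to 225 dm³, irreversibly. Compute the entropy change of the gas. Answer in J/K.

ΔS_gas = 53 J/K

Entropy is a state function, so ΔS_gas depends only on the end states.
For an isothermal ideal gas ΔS_gas = nR ln(V₂/V₁) = 2.97 × 8.314 × ln(225/26.3) = 53 J/K.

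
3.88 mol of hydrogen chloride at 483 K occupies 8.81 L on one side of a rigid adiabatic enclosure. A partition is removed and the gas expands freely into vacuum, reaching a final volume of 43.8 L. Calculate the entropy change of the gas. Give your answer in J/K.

ΔS_gas = 51.7 J/K

No heat is exchanged and no work is done, so the ideal-gas temperature stays constant.
Entropy is a state function; using a reversible isothermal path, ΔS_gas = nR ln(V₂/V₁) = 3.88 × 8.314 × ln(43.8/8.81) = 51.7 J/K.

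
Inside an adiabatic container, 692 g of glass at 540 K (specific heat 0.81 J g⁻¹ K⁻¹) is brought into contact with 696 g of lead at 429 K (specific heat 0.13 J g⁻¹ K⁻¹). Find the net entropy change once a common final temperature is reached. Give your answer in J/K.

ΔS_total = 1.95 J/K

Energy balance: T_f = (m₁c₁T₁ + m₂c₂T₂)/(m₁c₁ + m₂c₂) = 524.57 K.
ΔS₁ = m₁c₁ ln(T_f/T₁) = 560.52 × ln(524.57/540) = -16.25 J/K.
ΔS₂ = m₂c₂ ln(T_f/T₂) = 90.48 × ln(524.57/429) = 18.2 J/K.
ΔS_total = -16.25 + 18.2 = 1.95 J/K.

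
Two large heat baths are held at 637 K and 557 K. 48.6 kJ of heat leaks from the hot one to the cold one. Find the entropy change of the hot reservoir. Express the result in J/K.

ΔS_hot = -76.3 J/K

The hot reservoir loses heat Q, so ΔS_hot = −Q/T_H = −48600/637 = -76.3 J/K.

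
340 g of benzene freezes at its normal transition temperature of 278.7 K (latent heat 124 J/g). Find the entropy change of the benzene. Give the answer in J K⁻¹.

Heat released by the substance: Q = −mL = −340 × 124 = −42160 J.
At constant T, ΔS = Q_rev/T = −42160 / 278.7 = -151 J/K.

ΔS = -151 J/K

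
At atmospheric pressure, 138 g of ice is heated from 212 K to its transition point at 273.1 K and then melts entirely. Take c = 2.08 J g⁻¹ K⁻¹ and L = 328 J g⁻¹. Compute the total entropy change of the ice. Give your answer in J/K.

ΔS = 238 J/K

Warming step: ΔS₁ = m c ln(T_tr/T_i) = 138 × 2.08 × ln(273.1/212) = 72.69 J/K.
Phase change: ΔS₂ = +mL/T_tr = 138 × 328 / 273.1 = 165.7 J/K.
ΔS_total = (72.69) + (165.7) = 238 J/K.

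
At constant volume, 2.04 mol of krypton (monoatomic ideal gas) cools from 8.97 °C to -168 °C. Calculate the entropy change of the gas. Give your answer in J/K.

ΔS = -25.1 J/K

In kelvin: T₁ = 282.12 K, T₂ = 105.15 K. At constant volume, ΔS = nC_V ln(T₂/T₁) with C_V = 3R/2 = 12.47 J mol⁻¹ K⁻¹.
ΔS = 2.04 × 12.47 × ln(105.15/282.12) = -25.1 J/K.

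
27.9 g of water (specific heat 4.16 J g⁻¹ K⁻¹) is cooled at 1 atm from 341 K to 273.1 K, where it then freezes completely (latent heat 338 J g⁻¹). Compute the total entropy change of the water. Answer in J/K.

ΔS = -60.3 J/K

Cooling step: ΔS₁ = m c ln(T_tr/T_i) = 27.9 × 4.16 × ln(273.1/341) = -25.77 J/K.
Phase change: ΔS₂ = −mL/T_tr = −27.9 × 338 / 273.1 = -34.53 J/K.
ΔS_total = (-25.77) + (-34.53) = -60.3 J/K.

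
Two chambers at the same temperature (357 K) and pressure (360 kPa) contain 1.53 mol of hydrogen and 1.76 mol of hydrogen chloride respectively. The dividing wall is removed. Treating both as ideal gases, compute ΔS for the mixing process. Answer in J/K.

Mole fractions: x_A = 1.53/3.29 = 0.465, x_B = 0.535.
ΔS_mix = −R(n_A ln x_A + n_B ln x_B) = −8.314 × (1.53 ln 0.465 + 1.76 ln 0.535) = 18.9 J/K.

ΔS_mix = 18.9 J/K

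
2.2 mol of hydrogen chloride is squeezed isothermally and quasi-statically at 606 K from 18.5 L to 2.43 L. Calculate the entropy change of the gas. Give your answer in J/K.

For an isothermal ideal gas ΔS_gas = nR ln(V₂/V₁) = 2.2 × 8.314 × ln(2.43/18.5) = -37.1 J/K.

ΔS_gas = -37.1 J/K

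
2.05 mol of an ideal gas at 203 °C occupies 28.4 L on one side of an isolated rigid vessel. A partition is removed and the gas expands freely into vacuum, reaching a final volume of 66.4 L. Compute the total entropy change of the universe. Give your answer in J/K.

ΔS_universe = 14.5 J/K

No heat is exchanged and no work is done, so the ideal-gas temperature stays constant.
Entropy is a state function; using a reversible isothermal path, ΔS_gas = nR ln(V₂/V₁) = 2.05 × 8.314 × ln(66.4/28.4) = 14.5 J/K.
The insulated surroundings exchange no heat, so ΔS_surr = 0 and ΔS_universe = ΔS_gas.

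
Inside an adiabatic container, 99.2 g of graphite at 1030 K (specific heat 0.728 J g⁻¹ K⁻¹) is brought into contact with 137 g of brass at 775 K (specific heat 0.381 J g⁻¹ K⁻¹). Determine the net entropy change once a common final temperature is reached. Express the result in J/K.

ΔS_total = 1.2 J/K

Energy balance: T_f = (m₁c₁T₁ + m₂c₂T₂)/(m₁c₁ + m₂c₂) = 923.02 K.
ΔS₁ = m₁c₁ ln(T_f/T₁) = 72.2176 × ln(923.02/1030) = -7.92 J/K.
ΔS₂ = m₂c₂ ln(T_f/T₂) = 52.197 × ln(923.02/775) = 9.123 J/K.
ΔS_total = -7.92 + 9.123 = 1.2 J/K.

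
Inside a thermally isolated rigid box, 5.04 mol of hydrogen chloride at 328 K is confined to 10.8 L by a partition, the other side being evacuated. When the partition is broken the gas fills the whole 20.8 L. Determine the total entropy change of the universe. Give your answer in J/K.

For an ideal gas in free expansion Q = 0 and W = 0, so T is unchanged.
Entropy is a state function; using a reversible isothermal path, ΔS_gas = nR ln(V₂/V₁) = 5.04 × 8.314 × ln(20.8/10.8) = 27.5 J/K.
The insulated surroundings exchange no heat, so ΔS_surr = 0 and ΔS_universe = ΔS_gas.

ΔS_universe = 27.5 J/K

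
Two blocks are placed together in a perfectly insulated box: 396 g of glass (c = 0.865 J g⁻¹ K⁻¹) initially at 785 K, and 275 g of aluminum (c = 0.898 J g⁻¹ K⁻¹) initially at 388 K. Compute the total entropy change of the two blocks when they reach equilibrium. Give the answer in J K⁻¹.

ΔS_total = 33.7 J/K

Energy balance: T_f = (m₁c₁T₁ + m₂c₂T₂)/(m₁c₁ + m₂c₂) = 618.69 K.
ΔS₁ = m₁c₁ ln(T_f/T₁) = 342.54 × ln(618.69/785) = -81.55 J/K.
ΔS₂ = m₂c₂ ln(T_f/T₂) = 246.95 × ln(618.69/388) = 115.2 J/K.
ΔS_total = -81.55 + 115.2 = 33.7 J/K.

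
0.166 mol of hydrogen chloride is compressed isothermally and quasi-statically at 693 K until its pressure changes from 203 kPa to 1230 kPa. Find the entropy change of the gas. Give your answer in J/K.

For an isothermal ideal gas ΔS_gas = nR ln(P₁/P₂) = 0.166 × 8.314 × ln(203/1230) = -2.49 J/K.

ΔS_gas = -2.49 J/K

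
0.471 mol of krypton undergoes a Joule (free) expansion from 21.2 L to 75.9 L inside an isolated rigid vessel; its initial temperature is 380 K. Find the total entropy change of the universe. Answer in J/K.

No heat is exchanged and no work is done, so the ideal-gas temperature stays constant.
Entropy is a state function; using a reversible isothermal path, ΔS_gas = nR ln(V₂/V₁) = 0.471 × 8.314 × ln(75.9/21.2) = 4.99 J/K.
The insulated surroundings exchange no heat, so ΔS_surr = 0 and ΔS_universe = ΔS_gas.

ΔS_universe = 4.99 J/K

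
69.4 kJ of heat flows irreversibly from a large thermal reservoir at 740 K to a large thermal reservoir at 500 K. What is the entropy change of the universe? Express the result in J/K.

ΔS_total = 45 J/K

ΔS_hot = −Q/T_H = −69400/740 = -93.78 J/K and ΔS_cold = +Q/T_C = 69400/500 = 138.8 J/K.
ΔS_total = -93.78 + 138.8 = 45 J/K, positive as the second law requires.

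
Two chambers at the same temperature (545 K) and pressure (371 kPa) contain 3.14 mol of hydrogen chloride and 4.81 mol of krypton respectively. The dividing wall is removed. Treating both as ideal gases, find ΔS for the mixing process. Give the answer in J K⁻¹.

Mole fractions: x_A = 3.14/7.95 = 0.395, x_B = 0.605.
ΔS_mix = −R(n_A ln x_A + n_B ln x_B) = −8.314 × (3.14 ln 0.395 + 4.81 ln 0.605) = 44.3 J/K.

ΔS_mix = 44.3 J/K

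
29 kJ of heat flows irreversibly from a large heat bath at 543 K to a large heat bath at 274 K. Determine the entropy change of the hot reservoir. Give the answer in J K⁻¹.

ΔS_hot = -53.4 J/K

The hot reservoir loses heat Q, so ΔS_hot = −Q/T_H = −29000/543 = -53.4 J/K.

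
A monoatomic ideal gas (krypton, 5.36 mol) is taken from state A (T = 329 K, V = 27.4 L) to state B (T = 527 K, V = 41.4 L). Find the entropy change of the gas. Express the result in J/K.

ΔS = 49.9 J/K

Entropy is a state function: ΔS = nC_V ln(T₂/T₁) + nR ln(V₂/V₁), with C_V = 3R/2 = 12.47 J mol⁻¹ K⁻¹ for a monoatomic ideal gas.
ΔS = 5.36 × [12.47 × ln(527/329) + 8.314 × ln(41.4/27.4)] = 49.9 J/K.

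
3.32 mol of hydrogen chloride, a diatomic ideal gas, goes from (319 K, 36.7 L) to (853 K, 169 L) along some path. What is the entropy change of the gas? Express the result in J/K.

Entropy is a state function: ΔS = nC_V ln(T₂/T₁) + nR ln(V₂/V₁), with C_V = 5R/2 = 20.79 J mol⁻¹ K⁻¹ for a diatomic ideal gas.
ΔS = 3.32 × [20.79 × ln(853/319) + 8.314 × ln(169/36.7)] = 110 J/K.

ΔS = 110 J/K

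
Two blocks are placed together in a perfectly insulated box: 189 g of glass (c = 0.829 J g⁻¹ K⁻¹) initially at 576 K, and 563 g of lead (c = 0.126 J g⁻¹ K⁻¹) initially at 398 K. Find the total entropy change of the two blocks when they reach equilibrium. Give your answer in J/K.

Energy balance: T_f = (m₁c₁T₁ + m₂c₂T₂)/(m₁c₁ + m₂c₂) = 520.53 K.
ΔS₁ = m₁c₁ ln(T_f/T₁) = 156.681 × ln(520.53/576) = -15.87 J/K.
ΔS₂ = m₂c₂ ln(T_f/T₂) = 70.938 × ln(520.53/398) = 19.04 J/K.
ΔS_total = -15.87 + 19.04 = 3.17 J/K.

ΔS_total = 3.17 J/K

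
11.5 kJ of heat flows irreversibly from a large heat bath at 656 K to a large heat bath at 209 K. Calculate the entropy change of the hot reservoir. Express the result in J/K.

ΔS_hot = -17.5 J/K

The hot reservoir loses heat Q, so ΔS_hot = −Q/T_H = −11500/656 = -17.5 J/K.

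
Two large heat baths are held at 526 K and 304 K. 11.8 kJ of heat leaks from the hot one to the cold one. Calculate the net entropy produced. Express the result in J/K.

ΔS_hot = −Q/T_H = −11800/526 = -22.43 J/K and ΔS_cold = +Q/T_C = 11800/304 = 38.82 J/K.
ΔS_total = -22.43 + 38.82 = 16.4 J/K, positive as the second law requires.

ΔS_total = 16.4 J/K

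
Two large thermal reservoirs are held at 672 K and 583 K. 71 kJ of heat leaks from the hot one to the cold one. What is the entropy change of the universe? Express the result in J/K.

ΔS_hot = −Q/T_H = −71000/672 = -105.7 J/K and ΔS_cold = +Q/T_C = 71000/583 = 121.8 J/K.
ΔS_total = -105.7 + 121.8 = 16.1 J/K, positive as the second law requires.

ΔS_total = 16.1 J/K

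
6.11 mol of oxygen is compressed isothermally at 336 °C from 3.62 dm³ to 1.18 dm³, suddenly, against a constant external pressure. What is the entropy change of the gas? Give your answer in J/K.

Entropy is a state function, so ΔS_gas depends only on the end states.
For an isothermal ideal gas ΔS_gas = nR ln(V₂/V₁) = 6.11 × 8.314 × ln(1.18/3.62) = -56.9 J/K.

ΔS_gas = -56.9 J/K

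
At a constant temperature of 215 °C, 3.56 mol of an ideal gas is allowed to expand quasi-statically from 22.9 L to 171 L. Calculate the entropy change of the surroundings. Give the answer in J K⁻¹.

For an isothermal ideal gas ΔS_gas = nR ln(V₂/V₁) = 3.56 × 8.314 × ln(171/22.9) = 59.5 J/K.
The process is reversible, so ΔS_surr = −ΔS_gas = -59.5 J/K and ΔS_universe = 0.

ΔS_surr = -59.5 J/K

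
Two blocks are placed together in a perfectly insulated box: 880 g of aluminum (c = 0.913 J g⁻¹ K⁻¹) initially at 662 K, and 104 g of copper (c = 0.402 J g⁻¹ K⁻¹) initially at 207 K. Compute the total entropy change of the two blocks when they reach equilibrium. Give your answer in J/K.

Energy balance: T_f = (m₁c₁T₁ + m₂c₂T₂)/(m₁c₁ + m₂c₂) = 639.49 K.
ΔS₁ = m₁c₁ ln(T_f/T₁) = 803.44 × ln(639.49/662) = -27.79 J/K.
ΔS₂ = m₂c₂ ln(T_f/T₂) = 41.808 × ln(639.49/207) = 47.16 J/K.
ΔS_total = -27.79 + 47.16 = 19.4 J/K.

ΔS_total = 19.4 J/K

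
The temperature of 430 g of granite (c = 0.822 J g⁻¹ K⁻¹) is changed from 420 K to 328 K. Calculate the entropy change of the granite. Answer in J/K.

ΔS = ∫dQ_rev/T = m c ln(T₂/T₁) = 430 × 0.822 × ln(328/420) = -87.4 J/K.

ΔS = -87.4 J/K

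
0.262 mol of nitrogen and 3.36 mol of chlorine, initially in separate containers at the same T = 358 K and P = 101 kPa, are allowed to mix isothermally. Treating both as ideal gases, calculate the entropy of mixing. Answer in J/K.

Mole fractions: x_A = 0.262/3.62 = 0.0723, x_B = 0.928.
ΔS_mix = −R(n_A ln x_A + n_B ln x_B) = −8.314 × (0.262 ln 0.0723 + 3.36 ln 0.928) = 7.82 J/K.

ΔS_mix = 7.82 J/K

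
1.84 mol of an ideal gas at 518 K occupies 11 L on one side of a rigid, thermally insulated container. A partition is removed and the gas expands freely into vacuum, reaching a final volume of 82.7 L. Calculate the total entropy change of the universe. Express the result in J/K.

ΔS_universe = 30.9 J/K

For an ideal gas in free expansion Q = 0 and W = 0, so T is unchanged.
Entropy is a state function; using a reversible isothermal path, ΔS_gas = nR ln(V₂/V₁) = 1.84 × 8.314 × ln(82.7/11) = 30.9 J/K.
The insulated surroundings exchange no heat, so ΔS_surr = 0 and ΔS_universe = ΔS_gas.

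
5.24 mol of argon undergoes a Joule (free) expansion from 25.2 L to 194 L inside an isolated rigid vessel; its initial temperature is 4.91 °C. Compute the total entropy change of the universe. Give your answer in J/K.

ΔS_universe = 88.9 J/K

No heat is exchanged and no work is done, so the ideal-gas temperature stays constant.
Entropy is a state function; using a reversible isothermal path, ΔS_gas = nR ln(V₂/V₁) = 5.24 × 8.314 × ln(194/25.2) = 88.9 J/K.
The insulated surroundings exchange no heat, so ΔS_surr = 0 and ΔS_universe = ΔS_gas.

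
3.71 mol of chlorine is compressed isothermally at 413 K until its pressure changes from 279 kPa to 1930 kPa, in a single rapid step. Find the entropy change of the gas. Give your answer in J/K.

Entropy is a state function, so ΔS_gas depends only on the end states.
For an isothermal ideal gas ΔS_gas = nR ln(P₁/P₂) = 3.71 × 8.314 × ln(279/1930) = -59.7 J/K.

ΔS_gas = -59.7 J/K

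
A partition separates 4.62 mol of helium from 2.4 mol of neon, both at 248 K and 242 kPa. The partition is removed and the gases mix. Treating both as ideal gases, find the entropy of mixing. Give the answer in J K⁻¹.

ΔS_mix = 37.5 J/K

Mole fractions: x_A = 4.62/7.02 = 0.658, x_B = 0.342.
ΔS_mix = −R(n_A ln x_A + n_B ln x_B) = −8.314 × (4.62 ln 0.658 + 2.4 ln 0.342) = 37.5 J/K.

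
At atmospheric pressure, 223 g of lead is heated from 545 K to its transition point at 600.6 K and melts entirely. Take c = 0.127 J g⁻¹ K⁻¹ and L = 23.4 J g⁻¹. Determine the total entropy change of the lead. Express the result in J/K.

ΔS = 11.4 J/K

Warming step: ΔS₁ = m c ln(T_tr/T_i) = 223 × 0.127 × ln(600.6/545) = 2.751 J/K.
Phase change: ΔS₂ = +mL/T_tr = 223 × 23.4 / 600.6 = 8.688 J/K.
ΔS_total = (2.751) + (8.688) = 11.4 J/K.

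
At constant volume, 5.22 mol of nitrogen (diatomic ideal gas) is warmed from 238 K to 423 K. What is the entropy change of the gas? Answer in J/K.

ΔS = 62.4 J/K

At constant volume, ΔS = nC_V ln(T₂/T₁) with C_V = 5R/2 = 20.79 J mol⁻¹ K⁻¹.
ΔS = 5.22 × 20.79 × ln(423/238) = 62.4 J/K.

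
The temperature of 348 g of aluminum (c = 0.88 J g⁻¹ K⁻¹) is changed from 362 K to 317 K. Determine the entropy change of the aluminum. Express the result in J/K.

ΔS = ∫dQ_rev/T = m c ln(T₂/T₁) = 348 × 0.88 × ln(317/362) = -40.7 J/K.

ΔS = -40.7 J/K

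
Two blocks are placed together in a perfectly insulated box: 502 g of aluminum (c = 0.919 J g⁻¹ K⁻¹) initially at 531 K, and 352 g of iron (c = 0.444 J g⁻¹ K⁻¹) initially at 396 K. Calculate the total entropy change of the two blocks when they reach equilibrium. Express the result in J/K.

Energy balance: T_f = (m₁c₁T₁ + m₂c₂T₂)/(m₁c₁ + m₂c₂) = 496.84 K.
ΔS₁ = m₁c₁ ln(T_f/T₁) = 461.338 × ln(496.84/531) = -30.677 J/K.
ΔS₂ = m₂c₂ ln(T_f/T₂) = 156.288 × ln(496.84/396) = 35.454 J/K.
ΔS_total = -30.677 + 35.454 = 4.78 J/K.

ΔS_total = 4.78 J/K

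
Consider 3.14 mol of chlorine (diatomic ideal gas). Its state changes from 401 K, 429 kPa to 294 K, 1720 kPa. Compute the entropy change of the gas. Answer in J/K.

ΔS = nC_p ln(T₂/T₁) − nR ln(P₂/P₁), with C_p = 7R/2 = 29.1 J mol⁻¹ K⁻¹ for a diatomic ideal gas.
ΔS = 3.14 × [29.1 × ln(294/401) − 8.314 × ln(1720/429)] = -64.6 J/K.

ΔS = -64.6 J/K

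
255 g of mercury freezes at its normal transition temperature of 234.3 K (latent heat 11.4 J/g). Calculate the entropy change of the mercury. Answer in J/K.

ΔS = -12.4 J/K

Heat released by the substance: Q = −mL = −255 × 11.4 = −2907 J.
At constant T, ΔS = Q_rev/T = −2907 / 234.3 = -12.4 J/K.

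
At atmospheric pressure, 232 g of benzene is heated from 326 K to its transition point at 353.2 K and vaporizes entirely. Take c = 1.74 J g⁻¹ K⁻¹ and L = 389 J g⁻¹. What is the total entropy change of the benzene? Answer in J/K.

ΔS = 288 J/K

Warming step: ΔS₁ = m c ln(T_tr/T_i) = 232 × 1.74 × ln(353.2/326) = 32.35 J/K.
Phase change: ΔS₂ = +mL/T_tr = 232 × 389 / 353.2 = 255.5 J/K.
ΔS_total = (32.35) + (255.5) = 288 J/K.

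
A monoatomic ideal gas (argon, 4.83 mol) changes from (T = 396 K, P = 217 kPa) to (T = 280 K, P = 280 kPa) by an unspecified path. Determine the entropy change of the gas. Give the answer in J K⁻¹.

ΔS = nC_p ln(T₂/T₁) − nR ln(P₂/P₁), with C_p = 5R/2 = 20.79 J mol⁻¹ K⁻¹ for a monoatomic ideal gas.
ΔS = 4.83 × [20.79 × ln(280/396) − 8.314 × ln(280/217)] = -45 J/K.

ΔS = -45 J/K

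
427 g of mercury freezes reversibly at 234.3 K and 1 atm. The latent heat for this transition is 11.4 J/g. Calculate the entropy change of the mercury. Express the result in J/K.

Heat released by the substance: Q = −mL = −427 × 11.4 = −4867.8 J.
At constant T, ΔS = Q_rev/T = −4867.8 / 234.3 = -20.8 J/K.

ΔS = -20.8 J/K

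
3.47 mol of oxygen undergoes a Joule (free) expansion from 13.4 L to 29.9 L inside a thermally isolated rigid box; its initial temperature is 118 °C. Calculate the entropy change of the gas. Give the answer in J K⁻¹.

ΔS_gas = 23.2 J/K

For an ideal gas in free expansion Q = 0 and W = 0, so T is unchanged.
Entropy is a state function; using a reversible isothermal path, ΔS_gas = nR ln(V₂/V₁) = 3.47 × 8.314 × ln(29.9/13.4) = 23.2 J/K.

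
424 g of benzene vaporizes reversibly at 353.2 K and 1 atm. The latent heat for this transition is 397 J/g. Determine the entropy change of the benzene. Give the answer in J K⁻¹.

Heat absorbed by the substance: Q = mL = 424 × 397 = 168328 J.
At constant T, ΔS = Q_rev/T = 168328 / 353.2 = 477 J/K.

ΔS = 477 J/K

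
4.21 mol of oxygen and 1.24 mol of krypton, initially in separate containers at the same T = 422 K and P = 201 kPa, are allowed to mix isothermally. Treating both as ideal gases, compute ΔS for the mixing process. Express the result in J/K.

ΔS_mix = 24.3 J/K

Mole fractions: x_A = 4.21/5.45 = 0.772, x_B = 0.228.
ΔS_mix = −R(n_A ln x_A + n_B ln x_B) = −8.314 × (4.21 ln 0.772 + 1.24 ln 0.228) = 24.3 J/K.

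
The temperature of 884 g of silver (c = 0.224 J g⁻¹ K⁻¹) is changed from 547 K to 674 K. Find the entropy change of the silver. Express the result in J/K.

ΔS = ∫dQ_rev/T = m c ln(T₂/T₁) = 884 × 0.224 × ln(674/547) = 41.3 J/K.

ΔS = 41.3 J/K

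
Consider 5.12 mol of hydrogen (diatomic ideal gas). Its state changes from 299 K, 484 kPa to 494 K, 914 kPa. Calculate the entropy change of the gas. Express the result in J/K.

ΔS = 47.7 J/K

ΔS = nC_p ln(T₂/T₁) − nR ln(P₂/P₁), with C_p = 7R/2 = 29.1 J mol⁻¹ K⁻¹ for a diatomic ideal gas.
ΔS = 5.12 × [29.1 × ln(494/299) − 8.314 × ln(914/484)] = 47.7 J/K.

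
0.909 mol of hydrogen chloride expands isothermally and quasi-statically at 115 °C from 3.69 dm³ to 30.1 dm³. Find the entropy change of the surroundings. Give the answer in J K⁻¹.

ΔS_surr = -15.9 J/K

For an isothermal ideal gas ΔS_gas = nR ln(V₂/V₁) = 0.909 × 8.314 × ln(30.1/3.69) = 15.9 J/K.
The process is reversible, so ΔS_surr = −ΔS_gas = -15.9 J/K and ΔS_universe = 0.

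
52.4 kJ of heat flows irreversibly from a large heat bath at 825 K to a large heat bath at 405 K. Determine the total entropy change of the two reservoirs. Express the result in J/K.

ΔS_total = 65.9 J/K

ΔS_hot = −Q/T_H = −52400/825 = -63.52 J/K and ΔS_cold = +Q/T_C = 52400/405 = 129.4 J/K.
ΔS_total = -63.52 + 129.4 = 65.9 J/K, positive as the second law requires.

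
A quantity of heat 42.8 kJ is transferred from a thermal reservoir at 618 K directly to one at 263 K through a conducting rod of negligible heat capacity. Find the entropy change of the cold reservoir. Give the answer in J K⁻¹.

ΔS_cold = 163 J/K

The cold reservoir gains heat Q, so ΔS_cold = +Q/T_C = 42800/263 = 163 J/K.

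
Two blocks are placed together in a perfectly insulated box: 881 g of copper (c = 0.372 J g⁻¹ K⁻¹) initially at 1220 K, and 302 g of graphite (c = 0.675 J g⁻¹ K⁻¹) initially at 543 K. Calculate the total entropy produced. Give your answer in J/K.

ΔS_total = 37.8 J/K

Energy balance: T_f = (m₁c₁T₁ + m₂c₂T₂)/(m₁c₁ + m₂c₂) = 960.39 K.
ΔS₁ = m₁c₁ ln(T_f/T₁) = 327.732 × ln(960.39/1220) = -78.42 J/K.
ΔS₂ = m₂c₂ ln(T_f/T₂) = 203.85 × ln(960.39/543) = 116.2 J/K.
ΔS_total = -78.42 + 116.2 = 37.8 J/K.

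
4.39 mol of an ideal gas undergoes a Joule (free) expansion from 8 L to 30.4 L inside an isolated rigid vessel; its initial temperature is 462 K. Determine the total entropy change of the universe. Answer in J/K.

ΔS_universe = 48.7 J/K

No heat is exchanged and no work is done, so the ideal-gas temperature stays constant.
Entropy is a state function; using a reversible isothermal path, ΔS_gas = nR ln(V₂/V₁) = 4.39 × 8.314 × ln(30.4/8) = 48.7 J/K.
The insulated surroundings exchange no heat, so ΔS_surr = 0 and ΔS_universe = ΔS_gas.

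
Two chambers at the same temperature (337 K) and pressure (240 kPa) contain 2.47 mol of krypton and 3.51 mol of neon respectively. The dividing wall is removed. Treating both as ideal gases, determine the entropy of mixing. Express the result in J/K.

ΔS_mix = 33.7 J/K

Mole fractions: x_A = 2.47/5.98 = 0.413, x_B = 0.587.
ΔS_mix = −R(n_A ln x_A + n_B ln x_B) = −8.314 × (2.47 ln 0.413 + 3.51 ln 0.587) = 33.7 J/K.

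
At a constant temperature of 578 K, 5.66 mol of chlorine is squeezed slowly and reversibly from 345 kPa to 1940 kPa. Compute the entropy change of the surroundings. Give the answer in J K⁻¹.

ΔS_surr = 81.3 J/K

For an isothermal ideal gas ΔS_gas = nR ln(P₁/P₂) = 5.66 × 8.314 × ln(345/1940) = -81.3 J/K.
The process is reversible, so ΔS_surr = −ΔS_gas = 81.3 J/K and ΔS_universe = 0.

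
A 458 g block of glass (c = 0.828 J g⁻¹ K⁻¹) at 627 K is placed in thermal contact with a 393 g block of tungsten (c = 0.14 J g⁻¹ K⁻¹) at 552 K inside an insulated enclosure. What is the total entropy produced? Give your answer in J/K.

ΔS_total = 0.378 J/K

Energy balance: T_f = (m₁c₁T₁ + m₂c₂T₂)/(m₁c₁ + m₂c₂) = 617.5 K.
ΔS₁ = m₁c₁ ln(T_f/T₁) = 379.224 × ln(617.5/627) = -5.791 J/K.
ΔS₂ = m₂c₂ ln(T_f/T₂) = 55.02 × ln(617.5/552) = 6.169 J/K.
ΔS_total = -5.791 + 6.169 = 0.378 J/K.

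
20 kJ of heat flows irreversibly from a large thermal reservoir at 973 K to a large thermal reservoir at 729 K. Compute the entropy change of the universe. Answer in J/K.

ΔS_hot = −Q/T_H = −20000/973 = -20.55 J/K and ΔS_cold = +Q/T_C = 20000/729 = 27.43 J/K.
ΔS_total = -20.55 + 27.43 = 6.88 J/K, positive as the second law requires.

ΔS_total = 6.88 J/K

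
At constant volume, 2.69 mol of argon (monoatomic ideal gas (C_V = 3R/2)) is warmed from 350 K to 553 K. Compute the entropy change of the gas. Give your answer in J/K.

ΔS = 15.3 J/K

At constant volume, ΔS = nC_V ln(T₂/T₁) with C_V = 3R/2 = 12.47 J mol⁻¹ K⁻¹.
ΔS = 2.69 × 12.47 × ln(553/350) = 15.3 J/K.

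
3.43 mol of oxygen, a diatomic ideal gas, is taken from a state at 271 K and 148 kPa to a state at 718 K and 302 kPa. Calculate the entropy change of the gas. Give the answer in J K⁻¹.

ΔS = nC_p ln(T₂/T₁) − nR ln(P₂/P₁), with C_p = 7R/2 = 29.1 J mol⁻¹ K⁻¹ for a diatomic ideal gas.
ΔS = 3.43 × [29.1 × ln(718/271) − 8.314 × ln(302/148)] = 76.9 J/K.

ΔS = 76.9 J/K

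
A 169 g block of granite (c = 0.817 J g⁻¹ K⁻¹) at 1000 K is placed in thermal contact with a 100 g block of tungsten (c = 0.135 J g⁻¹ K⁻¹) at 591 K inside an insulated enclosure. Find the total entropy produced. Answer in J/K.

Energy balance: T_f = (m₁c₁T₁ + m₂c₂T₂)/(m₁c₁ + m₂c₂) = 963.57 K.
ΔS₁ = m₁c₁ ln(T_f/T₁) = 138.073 × ln(963.57/1000) = -5.124 J/K.
ΔS₂ = m₂c₂ ln(T_f/T₂) = 13.5 × ln(963.57/591) = 6.599 J/K.
ΔS_total = -5.124 + 6.599 = 1.48 J/K.

ΔS_total = 1.48 J/K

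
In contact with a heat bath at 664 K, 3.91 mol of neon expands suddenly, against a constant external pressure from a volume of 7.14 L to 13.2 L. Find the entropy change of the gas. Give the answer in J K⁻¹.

ΔS_gas = 20 J/K

Entropy is a state function, so ΔS_gas depends only on the end states.
For an isothermal ideal gas ΔS_gas = nR ln(V₂/V₁) = 3.91 × 8.314 × ln(13.2/7.14) = 20 J/K.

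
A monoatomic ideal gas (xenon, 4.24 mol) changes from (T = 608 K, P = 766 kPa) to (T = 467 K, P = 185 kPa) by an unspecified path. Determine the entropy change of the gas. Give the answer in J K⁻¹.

ΔS = 26.8 J/K

ΔS = nC_p ln(T₂/T₁) − nR ln(P₂/P₁), with C_p = 5R/2 = 20.79 J mol⁻¹ K⁻¹ for a monoatomic ideal gas.
ΔS = 4.24 × [20.79 × ln(467/608) − 8.314 × ln(185/766)] = 26.8 J/K.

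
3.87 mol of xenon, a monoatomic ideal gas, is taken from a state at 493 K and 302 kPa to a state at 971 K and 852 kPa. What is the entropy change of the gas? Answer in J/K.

ΔS = nC_p ln(T₂/T₁) − nR ln(P₂/P₁), with C_p = 5R/2 = 20.79 J mol⁻¹ K⁻¹ for a monoatomic ideal gas.
ΔS = 3.87 × [20.79 × ln(971/493) − 8.314 × ln(852/302)] = 21.2 J/K.

ΔS = 21.2 J/K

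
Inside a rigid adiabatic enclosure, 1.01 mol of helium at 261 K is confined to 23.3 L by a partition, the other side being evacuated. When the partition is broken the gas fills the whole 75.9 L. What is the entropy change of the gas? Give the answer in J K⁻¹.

ΔS_gas = 9.92 J/K

For an ideal gas in free expansion Q = 0 and W = 0, so T is unchanged.
Entropy is a state function; using a reversible isothermal path, ΔS_gas = nR ln(V₂/V₁) = 1.01 × 8.314 × ln(75.9/23.3) = 9.92 J/K.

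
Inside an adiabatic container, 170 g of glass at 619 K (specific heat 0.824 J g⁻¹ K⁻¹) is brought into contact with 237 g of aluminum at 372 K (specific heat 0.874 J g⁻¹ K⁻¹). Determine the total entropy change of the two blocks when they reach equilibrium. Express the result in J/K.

Energy balance: T_f = (m₁c₁T₁ + m₂c₂T₂)/(m₁c₁ + m₂c₂) = 471.65 K.
ΔS₁ = m₁c₁ ln(T_f/T₁) = 140.08 × ln(471.65/619) = -38.08 J/K.
ΔS₂ = m₂c₂ ln(T_f/T₂) = 207.138 × ln(471.65/372) = 49.16 J/K.
ΔS_total = -38.08 + 49.16 = 11.1 J/K.

ΔS_total = 11.1 J/K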